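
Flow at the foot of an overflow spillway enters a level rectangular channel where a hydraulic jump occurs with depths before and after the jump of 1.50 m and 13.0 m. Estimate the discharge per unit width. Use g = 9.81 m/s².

For a rectangular channel the momentum equation gives q² = ½·g·y₁·y₂·(y₁ + y₂) = ½×9.81×1.50×13.0×14.5 = 1387.
q = √1387 = 37.2 m²/s.

q = 37.2 m²/s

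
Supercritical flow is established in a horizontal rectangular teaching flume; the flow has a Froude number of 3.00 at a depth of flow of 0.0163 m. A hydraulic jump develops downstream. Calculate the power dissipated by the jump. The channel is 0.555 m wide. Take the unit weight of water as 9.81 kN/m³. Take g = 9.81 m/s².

Fr₁ = 3.00 (given).
Bélanger equation: y₂/y₁ = ½[√(1 + 8Fr₁²) − 1] = ½[√73.00 − 1] = 3.77.
y₂ = 3.77 × 0.0163 = 0.0615 m.
V₁ = Fr₁·√(g·y₁) = 3.00×√(9.81×0.0163) = 1.20 m/s; q = V₁·y₁ = 0.0196 m²/s. V₂ = q/y₂ = 0.0196/0.0615 = 0.318 m/s. E₁ = y₁ + V₁²/2g = 0.0896 m; E₂ = y₂ + V₂²/2g = 0.0666 m. ΔE = E₁ − E₂ = 0.0230 m.
Q = q·b = 0.0196 × 0.555 = 0.0109 m³/s. P = γ·Q·ΔE = 9.81 × 0.0109 × 0.0230 = 0.00245 kW.

P = 0.00245 kW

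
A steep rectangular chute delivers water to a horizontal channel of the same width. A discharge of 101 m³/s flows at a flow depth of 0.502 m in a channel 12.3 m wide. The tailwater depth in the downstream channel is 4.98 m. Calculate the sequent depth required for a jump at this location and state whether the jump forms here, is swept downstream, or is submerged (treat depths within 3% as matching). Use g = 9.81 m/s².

q = Q/b = 101/12.3 = 8.21 m²/s; V₁ = q/y₁ = 16.4 m/s. Fr₁ = V₁/√(g·y₁) = 7.37.
Conjugate-depth relation: y₂/y₁ = ½[√(1 + 8Fr₁²) − 1] = ½[√435.7 − 1] = 9.94.
y₂ = 9.94 × 0.502 = 4.99 m.
Tailwater y_tw = 4.98 m: y_tw ≈ y₂, so the jump forms here.

y₂ = 4.99 m; the jump forms here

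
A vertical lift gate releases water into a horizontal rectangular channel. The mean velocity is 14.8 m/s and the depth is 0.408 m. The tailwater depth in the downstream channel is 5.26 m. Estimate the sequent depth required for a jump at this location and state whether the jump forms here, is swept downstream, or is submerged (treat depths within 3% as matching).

Fr₁ = V₁/√(g·y₁) = 14.8/√(9.81×0.408) = 7.40.
By Bélanger, y₂/y₁ = ½[√(1 + 8Fr₁²) − 1] = ½[√438.8 − 1] = 9.97.
y₂ = 9.97 × 0.408 = 4.07 m.
Tailwater y_tw = 5.26 m: y_tw > y₂, so the jump is submerged.

y₂ = 4.07 m; the jump is submerged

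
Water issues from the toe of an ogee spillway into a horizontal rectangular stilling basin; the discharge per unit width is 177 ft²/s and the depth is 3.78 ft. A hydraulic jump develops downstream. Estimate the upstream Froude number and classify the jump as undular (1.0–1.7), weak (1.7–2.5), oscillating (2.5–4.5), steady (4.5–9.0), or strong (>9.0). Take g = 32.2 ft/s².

Fr₁ = 4.24; oscillating jump

V₁ = q/y₁ = 177/3.78 = 46.8 ft/s. Fr₁ = V₁/√(g·y₁) = 46.8/√(32.2×3.78) = 4.24.
Fr₁ = 4.24 lies in the oscillating range.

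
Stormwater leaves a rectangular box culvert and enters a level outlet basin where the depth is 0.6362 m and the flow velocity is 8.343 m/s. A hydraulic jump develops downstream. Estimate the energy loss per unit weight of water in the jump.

ΔE = 1.284 m

Fr₁ = V₁/√(g·y₁) = 8.343/√(9.81×0.6362) = 3.340.
Sequent-depth ratio: y₂/y₁ = ½[√(1 + 8Fr₁²) − 1] = ½[√90.222 − 1] = 4.249.
y₂ = 4.249 × 0.6362 = 2.703 m.
Head loss: ΔE = (y₂ − y₁)³/(4y₁y₂) = (2.703 − 0.6362)³/(4×0.6362×2.703) = 8.834/6.880 = 1.284 m.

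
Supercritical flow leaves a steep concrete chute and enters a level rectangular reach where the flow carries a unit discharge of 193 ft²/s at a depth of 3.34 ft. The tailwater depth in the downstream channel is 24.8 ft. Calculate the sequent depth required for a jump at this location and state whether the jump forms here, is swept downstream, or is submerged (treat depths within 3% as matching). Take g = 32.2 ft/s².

V₁ = q/y₁ = 193/3.34 = 57.8 ft/s. Fr₁ = V₁/√(g·y₁) = 57.8/√(32.2×3.34) = 5.57.
From the momentum equation for a rectangular channel, y₂/y₁ = ½[√(1 + 8Fr₁²) − 1] = ½[√249.4 − 1] = 7.40.
y₂ = 7.40 × 3.34 = 24.7 ft.
Tailwater y_tw = 24.8 ft: y_tw ≈ y₂, so the jump forms here.

y₂ = 24.7 ft; the jump forms here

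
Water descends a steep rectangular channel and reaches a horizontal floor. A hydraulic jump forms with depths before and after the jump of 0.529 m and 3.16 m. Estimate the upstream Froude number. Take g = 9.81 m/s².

Fr₁ = 4.56

For a rectangular channel the momentum equation gives q² = ½·g·y₁·y₂·(y₁ + y₂) = ½×9.81×0.529×3.16×3.69 = 30.2.
q = √30.2 = 5.50 m²/s.
V₁ = q/y₁ = 10.4 m/s; Fr₁ = V₁/√(g·y₁) = 4.56.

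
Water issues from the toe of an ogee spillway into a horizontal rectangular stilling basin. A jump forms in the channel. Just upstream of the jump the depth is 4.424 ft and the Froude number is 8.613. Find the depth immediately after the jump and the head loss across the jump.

y₂ = 51.72 ft; ΔE = 115.6 ft

Fr₁ = 8.613 (given).
Sequent-depth ratio: y₂/y₁ = ½[√(1 + 8Fr₁²) − 1] = ½[√594.47 − 1] = 11.69.
y₂ = 11.69 × 4.424 = 51.72 ft.
V₁ = Fr₁·√(g·y₁) = 8.613×√(32.2×4.424) = 102.8 ft/s; q = V₁·y₁ = 454.8 ft²/s. V₂ = q/y₂ = 454.8/51.72 = 8.793 ft/s. E₁ = y₁ + V₁²/2g = 168.5 ft; E₂ = y₂ + V₂²/2g = 52.92 ft. ΔE = E₁ − E₂ = 115.6 ft.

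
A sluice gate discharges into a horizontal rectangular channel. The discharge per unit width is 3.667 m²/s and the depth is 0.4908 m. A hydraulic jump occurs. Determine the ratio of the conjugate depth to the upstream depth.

y₂/y₁ = 4.341

V₁ = q/y₁ = 3.667/0.4908 = 7.471 m/s. Fr₁ = V₁/√(g·y₁) = 7.471/√(9.81×0.4908) = 3.405.
Conjugate-depth relation: y₂/y₁ = ½[√(1 + 8Fr₁²) − 1] = ½[√93.753 − 1] = 4.341.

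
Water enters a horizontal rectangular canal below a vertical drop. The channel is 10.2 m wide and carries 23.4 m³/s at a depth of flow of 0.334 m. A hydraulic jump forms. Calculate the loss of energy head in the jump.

ΔE = 1.00 m

q = Q/b = 23.4/10.2 = 2.29 m²/s; V₁ = q/y₁ = 6.87 m/s. Fr₁ = V₁/√(g·y₁) = 3.79.
Bélanger equation: y₂/y₁ = ½[√(1 + 8Fr₁²) − 1] = ½[√116.2 − 1] = 4.89.
y₂ = 4.89 × 0.334 = 1.63 m.
Head loss: ΔE = (y₂ − y₁)³/(4y₁y₂) = (1.63 − 0.334)³/(4×0.334×1.63) = 2.19/2.18 = 1.00 m.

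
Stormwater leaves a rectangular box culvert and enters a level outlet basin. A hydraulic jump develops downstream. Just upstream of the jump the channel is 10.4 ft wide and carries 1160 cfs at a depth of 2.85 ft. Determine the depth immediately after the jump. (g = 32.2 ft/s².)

q = Q/b = 1160/10.4 = 112 ft²/s; V₁ = q/y₁ = 39.1 ft/s. Fr₁ = V₁/√(g·y₁) = 4.09.
By Bélanger, y₂/y₁ = ½[√(1 + 8Fr₁²) − 1] = ½[√134.5 − 1] = 5.30.
y₂ = 5.30 × 2.85 = 15.1 ft.

y₂ = 15.1 ft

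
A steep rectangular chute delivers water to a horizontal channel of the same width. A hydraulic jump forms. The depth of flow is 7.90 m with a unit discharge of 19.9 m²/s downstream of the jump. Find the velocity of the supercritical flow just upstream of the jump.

V₁ = 17.6 m/s

V₂ = q/y₂ = 19.9/7.90 = 2.52 m/s; Fr₂ = V₂/√(g·y₂) = 0.286.
Since the conjugate-depth ratio holds either way, y₁/y₂ = ½[√(1 + 8Fr₂²) − 1] = ½[√1.655 − 1] = 0.143.
y₁ = 0.143 × 7.90 = 1.13 m.
V₁ = q/y₁ = 19.9/1.13 = 17.6 m/s.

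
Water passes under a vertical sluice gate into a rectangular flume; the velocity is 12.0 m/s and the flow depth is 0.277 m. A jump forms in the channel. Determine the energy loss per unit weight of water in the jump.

Fr₁ = V₁/√(g·y₁) = 12.0/√(9.81×0.277) = 7.28.
Conjugate-depth relation: y₂/y₁ = ½[√(1 + 8Fr₁²) − 1] = ½[√424.9 − 1] = 9.81.
y₂ = 9.81 × 0.277 = 2.72 m.
Head loss: ΔE = (y₂ − y₁)³/(4y₁y₂) = (2.72 − 0.277)³/(4×0.277×2.72) = 14.5/3.01 = 4.82 m.

ΔE = 4.82 m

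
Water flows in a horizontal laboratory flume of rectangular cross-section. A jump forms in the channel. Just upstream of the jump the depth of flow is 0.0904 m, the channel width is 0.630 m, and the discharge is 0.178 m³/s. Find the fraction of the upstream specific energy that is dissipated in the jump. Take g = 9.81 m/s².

ΔE/E₁ = 0.304 (30.4%)

q = Q/b = 0.178/0.630 = 0.283 m²/s; V₁ = q/y₁ = 3.13 m/s. Fr₁ = V₁/√(g·y₁) = 3.32.
Conjugate-depth relation: y₂/y₁ = ½[√(1 + 8Fr₁²) − 1] = ½[√89.12 − 1] = 4.22.
y₂ = 4.22 × 0.0904 = 0.382 m.
E₁ = y₁ + V₁²/2g = 0.588 m. ΔE = (y₂ − y₁)³/(4y₁y₂) = 0.179 m. ΔE/E₁ = 0.179/0.588 = 0.304.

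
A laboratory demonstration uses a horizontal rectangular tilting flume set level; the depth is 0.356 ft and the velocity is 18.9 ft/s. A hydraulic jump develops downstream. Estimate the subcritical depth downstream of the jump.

Fr₁ = V₁/√(g·y₁) = 18.9/√(32.2×0.356) = 5.58.
Sequent-depth ratio: y₂/y₁ = ½[√(1 + 8Fr₁²) − 1] = ½[√250.3 − 1] = 7.41.
y₂ = 7.41 × 0.356 = 2.64 ft.

y₂ = 2.64 ft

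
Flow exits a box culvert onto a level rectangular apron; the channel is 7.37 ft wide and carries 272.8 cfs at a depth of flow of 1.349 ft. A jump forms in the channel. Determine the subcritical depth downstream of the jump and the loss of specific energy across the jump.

q = Q/b = 272.8/7.37 = 37.01 ft²/s; V₁ = q/y₁ = 27.44 ft/s. Fr₁ = V₁/√(g·y₁) = 4.163.
By Bélanger, y₂/y₁ = ½[√(1 + 8Fr₁²) − 1] = ½[√139.66 − 1] = 5.409.
y₂ = 5.409 × 1.349 = 7.297 ft.
V₂ = q/y₂ = 37.01/7.297 = 5.073 ft/s. E₁ = y₁ + V₁²/2g = 13.04 ft; E₂ = y₂ + V₂²/2g = 7.696 ft. ΔE = E₁ − E₂ = 5.344 ft.

y₂ = 7.297 ft; ΔE = 5.344 ft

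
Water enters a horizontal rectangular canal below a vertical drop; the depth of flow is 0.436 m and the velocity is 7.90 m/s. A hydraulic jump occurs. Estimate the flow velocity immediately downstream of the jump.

Fr₁ = V₁/√(g·y₁) = 7.90/√(9.81×0.436) = 3.82.
Bélanger equation: y₂/y₁ = ½[√(1 + 8Fr₁²) − 1] = ½[√117.7 − 1] = 4.93.
y₂ = 4.93 × 0.436 = 2.15 m.
q = V₁·y₁ = 7.90 × 0.436 = 3.44 m²/s.
V₂ = q/y₂ = 3.44/2.15 = 1.60 m/s.

V₂ = 1.60 m/s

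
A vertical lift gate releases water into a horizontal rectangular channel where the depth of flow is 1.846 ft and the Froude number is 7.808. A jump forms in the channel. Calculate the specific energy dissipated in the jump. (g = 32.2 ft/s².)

Fr₁ = 7.808 (given).
By Bélanger, y₂/y₁ = ½[√(1 + 8Fr₁²) − 1] = ½[√488.72 − 1] = 10.55.
y₂ = 10.55 × 1.846 = 19.48 ft.
V₁ = Fr₁·√(g·y₁) = 7.808×√(32.2×1.846) = 60.20 ft/s; q = V₁·y₁ = 111.1 ft²/s. V₂ = q/y₂ = 111.1/19.48 = 5.704 ft/s. E₁ = y₁ + V₁²/2g = 58.12 ft; E₂ = y₂ + V₂²/2g = 19.99 ft. ΔE = E₁ − E₂ = 38.13 ft.

ΔE = 38.13 ft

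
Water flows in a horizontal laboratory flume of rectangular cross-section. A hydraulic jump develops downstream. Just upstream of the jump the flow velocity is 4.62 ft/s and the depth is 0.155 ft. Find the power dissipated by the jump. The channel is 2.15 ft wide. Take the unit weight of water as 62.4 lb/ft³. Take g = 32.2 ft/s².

Fr₁ = V₁/√(g·y₁) = 4.62/√(32.2×0.155) = 2.07.
Conjugate-depth relation: y₂/y₁ = ½[√(1 + 8Fr₁²) − 1] = ½[√35.21 − 1] = 2.47.
y₂ = 2.47 × 0.155 = 0.382 ft.
q = V₁·y₁ = 4.62 × 0.155 = 0.716 ft²/s. V₂ = q/y₂ = 0.716/0.382 = 1.87 ft/s. E₁ = y₁ + V₁²/2g = 0.486 ft; E₂ = y₂ + V₂²/2g = 0.437 ft. ΔE = E₁ − E₂ = 0.0496 ft.
Q = q·b = 0.716 × 2.15 = 1.54 cfs. P = γ·Q·ΔE/550 = 62.4 × 1.54 × 0.0496 / 550 = 0.00866 hp.

P = 0.00866 hp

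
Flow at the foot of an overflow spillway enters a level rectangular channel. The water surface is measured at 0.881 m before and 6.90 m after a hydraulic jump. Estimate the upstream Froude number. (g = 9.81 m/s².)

For a rectangular channel the momentum equation gives q² = ½·g·y₁·y₂·(y₁ + y₂) = ½×9.81×0.881×6.90×7.78 = 232.
q = √232 = 15.2 m²/s.
V₁ = q/y₁ = 17.3 m/s; Fr₁ = V₁/√(g·y₁) = 5.88.

Fr₁ = 5.88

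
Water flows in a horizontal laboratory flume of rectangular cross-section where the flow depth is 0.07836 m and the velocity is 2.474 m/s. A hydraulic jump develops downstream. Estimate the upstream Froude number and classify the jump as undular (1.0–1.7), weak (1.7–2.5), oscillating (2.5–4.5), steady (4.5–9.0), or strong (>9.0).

Fr₁ = V₁/√(g·y₁) = 2.474/√(9.81×0.07836) = 2.822.
Fr₁ = 2.822 lies in the oscillating range.

Fr₁ = 2.822; oscillating jump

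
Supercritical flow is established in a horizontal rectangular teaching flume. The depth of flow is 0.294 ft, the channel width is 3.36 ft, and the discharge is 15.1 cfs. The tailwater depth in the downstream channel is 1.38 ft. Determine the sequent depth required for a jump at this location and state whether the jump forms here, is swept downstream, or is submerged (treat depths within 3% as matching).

y₂ = 1.92 ft; the jump is swept downstream

q = Q/b = 15.1/3.36 = 4.49 ft²/s; V₁ = q/y₁ = 15.3 ft/s. Fr₁ = V₁/√(g·y₁) = 4.97.
From the momentum equation for a rectangular channel, y₂/y₁ = ½[√(1 + 8Fr₁²) − 1] = ½[√198.5 − 1] = 6.54.
y₂ = 6.54 × 0.294 = 1.92 ft.
Tailwater y_tw = 1.38 ft: y_tw < y₂, so the jump is swept downstream.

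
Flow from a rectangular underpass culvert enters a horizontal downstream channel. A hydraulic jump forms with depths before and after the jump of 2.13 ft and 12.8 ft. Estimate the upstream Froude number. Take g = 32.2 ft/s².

Fr₁ = 4.59

For a rectangular channel the momentum equation gives q² = ½·g·y₁·y₂·(y₁ + y₂) = ½×32.2×2.13×12.8×14.9 = 6554.
q = √6554 = 81.0 ft²/s.
V₁ = q/y₁ = 38.0 ft/s; Fr₁ = V₁/√(g·y₁) = 4.59.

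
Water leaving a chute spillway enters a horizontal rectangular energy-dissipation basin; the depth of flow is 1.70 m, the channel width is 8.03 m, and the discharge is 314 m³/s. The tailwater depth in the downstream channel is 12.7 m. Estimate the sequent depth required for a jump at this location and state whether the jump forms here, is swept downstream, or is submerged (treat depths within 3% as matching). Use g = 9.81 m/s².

q = Q/b = 314/8.03 = 39.1 m²/s; V₁ = q/y₁ = 23.0 m/s. Fr₁ = V₁/√(g·y₁) = 5.63.
Conjugate-depth relation: y₂/y₁ = ½[√(1 + 8Fr₁²) − 1] = ½[√254.8 − 1] = 7.48.
y₂ = 7.48 × 1.70 = 12.7 m.
Tailwater y_tw = 12.7 m: y_tw ≈ y₂, so the jump forms here.

y₂ = 12.7 m; the jump forms here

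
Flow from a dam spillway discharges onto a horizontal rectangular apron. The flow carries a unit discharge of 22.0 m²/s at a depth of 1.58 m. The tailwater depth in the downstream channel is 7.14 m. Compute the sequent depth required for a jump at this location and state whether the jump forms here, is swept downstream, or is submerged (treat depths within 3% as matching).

V₁ = q/y₁ = 22.0/1.58 = 13.9 m/s. Fr₁ = V₁/√(g·y₁) = 13.9/√(9.81×1.58) = 3.54.
From the momentum equation for a rectangular channel, y₂/y₁ = ½[√(1 + 8Fr₁²) − 1] = ½[√101.1 − 1] = 4.53.
y₂ = 4.53 × 1.58 = 7.15 m.
Tailwater y_tw = 7.14 m: y_tw ≈ y₂, so the jump forms here.

y₂ = 7.15 m; the jump forms here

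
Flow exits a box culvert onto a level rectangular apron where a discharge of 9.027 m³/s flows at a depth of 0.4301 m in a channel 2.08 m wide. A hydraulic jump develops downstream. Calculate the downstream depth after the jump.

q = Q/b = 9.027/2.08 = 4.340 m²/s; V₁ = q/y₁ = 10.09 m/s. Fr₁ = V₁/√(g·y₁) = 4.912.
Bélanger equation: y₂/y₁ = ½[√(1 + 8Fr₁²) − 1] = ½[√194.05 − 1] = 6.465.
y₂ = 6.465 × 0.4301 = 2.781 m.

y₂ = 2.781 m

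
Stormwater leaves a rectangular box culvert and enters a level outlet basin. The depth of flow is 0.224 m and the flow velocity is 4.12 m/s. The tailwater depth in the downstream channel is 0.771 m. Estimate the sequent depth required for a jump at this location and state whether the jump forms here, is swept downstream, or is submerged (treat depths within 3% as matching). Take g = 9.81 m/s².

y₂ = 0.776 m; the jump forms here

Fr₁ = V₁/√(g·y₁) = 4.12/√(9.81×0.224) = 2.78.
From the momentum equation for a rectangular channel, y₂/y₁ = ½[√(1 + 8Fr₁²) − 1] = ½[√62.80 − 1] = 3.46.
y₂ = 3.46 × 0.224 = 0.776 m.
Tailwater y_tw = 0.771 m: y_tw ≈ y₂, so the jump forms here.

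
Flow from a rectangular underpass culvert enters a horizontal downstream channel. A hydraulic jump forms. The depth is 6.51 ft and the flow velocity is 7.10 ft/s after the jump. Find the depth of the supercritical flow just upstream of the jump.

Fr₂ = V₂/√(g·y₂) = 7.10/√(32.2×6.51) = 0.490.
The Bélanger relation is symmetric: y₁/y₂ = ½[√(1 + 8Fr₂²) − 1] = ½[√2.924 − 1] = 0.355.
y₁ = 0.355 × 6.51 = 2.31 ft.

y₁ = 2.31 ft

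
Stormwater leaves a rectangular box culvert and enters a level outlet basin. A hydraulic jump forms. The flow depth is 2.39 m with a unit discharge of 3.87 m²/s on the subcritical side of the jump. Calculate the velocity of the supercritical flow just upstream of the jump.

V₂ = q/y₂ = 3.87/2.39 = 1.62 m/s; Fr₂ = V₂/√(g·y₂) = 0.334.
Since the conjugate-depth ratio holds either way, y₁/y₂ = ½[√(1 + 8Fr₂²) − 1] = ½[√1.895 − 1] = 0.188.
y₁ = 0.188 × 2.39 = 0.450 m.
V₁ = q/y₁ = 3.87/0.450 = 8.60 m/s.

V₁ = 8.60 m/s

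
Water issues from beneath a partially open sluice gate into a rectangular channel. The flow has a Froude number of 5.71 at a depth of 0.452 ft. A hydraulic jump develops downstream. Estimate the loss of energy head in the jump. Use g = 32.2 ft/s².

Fr₁ = 5.71 (given).
From the momentum equation for a rectangular channel, y₂/y₁ = ½[√(1 + 8Fr₁²) − 1] = ½[√261.8 − 1] = 7.59.
y₂ = 7.59 × 0.452 = 3.43 ft.
V₁ = Fr₁·√(g·y₁) = 5.71×√(32.2×0.452) = 21.8 ft/s; q = V₁·y₁ = 9.85 ft²/s. V₂ = q/y₂ = 9.85/3.43 = 2.87 ft/s. E₁ = y₁ + V₁²/2g = 7.82 ft; E₂ = y₂ + V₂²/2g = 3.56 ft. ΔE = E₁ − E₂ = 4.26 ft.

ΔE = 4.26 ft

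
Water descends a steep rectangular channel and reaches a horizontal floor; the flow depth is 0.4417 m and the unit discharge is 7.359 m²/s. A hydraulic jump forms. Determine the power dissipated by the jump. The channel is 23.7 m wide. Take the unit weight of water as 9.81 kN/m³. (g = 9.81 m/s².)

P = 16571 kW

V₁ = q/y₁ = 7.359/0.4417 = 16.66 m/s. Fr₁ = V₁/√(g·y₁) = 16.66/√(9.81×0.4417) = 8.004.
By Bélanger, y₂/y₁ = ½[√(1 + 8Fr₁²) − 1] = ½[√513.48 − 1] = 10.83.
y₂ = 10.83 × 0.4417 = 4.784 m.
Head loss: ΔE = (y₂ − y₁)³/(4y₁y₂) = (4.784 − 0.4417)³/(4×0.4417×4.784) = 81.86/8.452 = 9.685 m.
Q = q·b = 7.359 × 23.7 = 174.4 m³/s. P = γ·Q·ΔE = 9.81 × 174.4 × 9.685 = 16571 kW.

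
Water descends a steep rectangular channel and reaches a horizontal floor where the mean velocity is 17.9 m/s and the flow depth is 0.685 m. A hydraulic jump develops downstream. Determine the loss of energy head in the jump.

Fr₁ = V₁/√(g·y₁) = 17.9/√(9.81×0.685) = 6.91.
Sequent-depth ratio: y₂/y₁ = ½[√(1 + 8Fr₁²) − 1] = ½[√382.4 − 1] = 9.28.
y₂ = 9.28 × 0.685 = 6.36 m.
q = V₁·y₁ = 17.9 × 0.685 = 12.3 m²/s. V₂ = q/y₂ = 12.3/6.36 = 1.93 m/s. E₁ = y₁ + V₁²/2g = 17.0 m; E₂ = y₂ + V₂²/2g = 6.55 m. ΔE = E₁ − E₂ = 10.5 m.

ΔE = 10.5 m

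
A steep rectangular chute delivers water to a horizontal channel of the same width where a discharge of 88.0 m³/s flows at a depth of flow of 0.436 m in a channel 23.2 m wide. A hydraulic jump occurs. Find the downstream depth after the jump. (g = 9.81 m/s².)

q = Q/b = 88.0/23.2 = 3.79 m²/s; V₁ = q/y₁ = 8.70 m/s. Fr₁ = V₁/√(g·y₁) = 4.21.
Sequent-depth ratio: y₂/y₁ = ½[√(1 + 8Fr₁²) − 1] = ½[√142.6 − 1] = 5.47.
y₂ = 5.47 × 0.436 = 2.38 m.

y₂ = 2.38 m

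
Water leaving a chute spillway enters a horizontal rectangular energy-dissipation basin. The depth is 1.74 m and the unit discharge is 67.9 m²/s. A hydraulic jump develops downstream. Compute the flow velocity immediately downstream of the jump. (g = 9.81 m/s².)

V₁ = q/y₁ = 67.9/1.74 = 39.0 m/s. Fr₁ = V₁/√(g·y₁) = 39.0/√(9.81×1.74) = 9.45.
Conjugate-depth relation: y₂/y₁ = ½[√(1 + 8Fr₁²) − 1] = ½[√714.7 − 1] = 12.9.
y₂ = 12.9 × 1.74 = 22.4 m.
V₂ = q/y₂ = 67.9/22.4 = 3.03 m/s.

V₂ = 3.03 m/s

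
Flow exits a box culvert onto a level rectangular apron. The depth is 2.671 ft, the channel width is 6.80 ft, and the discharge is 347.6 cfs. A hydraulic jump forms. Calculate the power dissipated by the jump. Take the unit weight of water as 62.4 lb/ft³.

q = Q/b = 347.6/6.80 = 51.12 ft²/s; V₁ = q/y₁ = 19.14 ft/s. Fr₁ = V₁/√(g·y₁) = 2.064.
Conjugate-depth relation: y₂/y₁ = ½[√(1 + 8Fr₁²) − 1] = ½[√35.069 − 1] = 2.461.
y₂ = 2.461 × 2.671 = 6.573 ft.
Head loss: ΔE = (y₂ − y₁)³/(4y₁y₂) = (6.573 − 2.671)³/(4×2.671×6.573) = 59.42/70.23 = 0.8461 ft.
P = γ·Q·ΔE/550 = 62.4 × 347.6 × 0.8461 / 550 = 33.37 hp.

P = 33.37 hp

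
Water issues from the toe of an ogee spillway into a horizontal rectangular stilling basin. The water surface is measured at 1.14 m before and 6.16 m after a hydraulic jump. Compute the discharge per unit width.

q = 15.9 m²/s

For a rectangular channel the momentum equation gives q² = ½·g·y₁·y₂·(y₁ + y₂) = ½×9.81×1.14×6.16×7.30 = 251.
q = √251 = 15.9 m²/s.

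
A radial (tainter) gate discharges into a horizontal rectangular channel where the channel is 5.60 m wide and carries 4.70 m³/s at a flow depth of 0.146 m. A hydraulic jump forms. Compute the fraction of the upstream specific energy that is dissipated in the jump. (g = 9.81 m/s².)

q = Q/b = 4.70/5.60 = 0.839 m²/s; V₁ = q/y₁ = 5.75 m/s. Fr₁ = V₁/√(g·y₁) = 4.80.
Conjugate-depth relation: y₂/y₁ = ½[√(1 + 8Fr₁²) − 1] = ½[√185.6 − 1] = 6.31.
y₂ = 6.31 × 0.146 = 0.921 m.
E₁ = y₁ + V₁²/2g = 1.83 m. ΔE = (y₂ − y₁)³/(4y₁y₂) = 0.867 m. ΔE/E₁ = 0.867/1.83 = 0.473.

ΔE/E₁ = 0.473 (47.3%)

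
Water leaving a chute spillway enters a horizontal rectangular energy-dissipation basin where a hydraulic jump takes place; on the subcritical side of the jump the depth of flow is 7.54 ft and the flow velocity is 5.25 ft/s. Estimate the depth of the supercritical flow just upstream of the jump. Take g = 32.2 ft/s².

Fr₂ = V₂/√(g·y₂) = 5.25/√(32.2×7.54) = 0.337.
Applying the sequent-depth relation in reverse, y₁/y₂ = ½[√(1 + 8Fr₂²) − 1] = ½[√1.908 − 1] = 0.191.
y₁ = 0.191 × 7.54 = 1.44 ft.

y₁ = 1.44 ft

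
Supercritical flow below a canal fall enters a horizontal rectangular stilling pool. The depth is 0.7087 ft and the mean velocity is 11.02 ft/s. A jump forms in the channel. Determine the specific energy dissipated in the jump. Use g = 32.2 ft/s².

Fr₁ = V₁/√(g·y₁) = 11.02/√(32.2×0.7087) = 2.307.
Conjugate-depth relation: y₂/y₁ = ½[√(1 + 8Fr₁²) − 1] = ½[√43.573 − 1] = 2.800.
y₂ = 2.800 × 0.7087 = 1.985 ft.
q = V₁·y₁ = 11.02 × 0.7087 = 7.810 ft²/s. V₂ = q/y₂ = 7.810/1.985 = 3.935 ft/s. E₁ = y₁ + V₁²/2g = 2.594 ft; E₂ = y₂ + V₂²/2g = 2.225 ft. ΔE = E₁ − E₂ = 0.3693 ft.

ΔE = 0.3693 ft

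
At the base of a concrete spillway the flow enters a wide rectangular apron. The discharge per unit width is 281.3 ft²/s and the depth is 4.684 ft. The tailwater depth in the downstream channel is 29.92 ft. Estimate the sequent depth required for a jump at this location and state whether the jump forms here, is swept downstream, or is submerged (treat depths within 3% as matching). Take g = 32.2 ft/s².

V₁ = q/y₁ = 281.3/4.684 = 60.06 ft/s. Fr₁ = V₁/√(g·y₁) = 60.06/√(32.2×4.684) = 4.890.
Conjugate-depth relation: y₂/y₁ = ½[√(1 + 8Fr₁²) − 1] = ½[√192.30 − 1] = 6.434.
y₂ = 6.434 × 4.684 = 30.14 ft.
Tailwater y_tw = 29.92 ft: y_tw ≈ y₂, so the jump forms here.

y₂ = 30.14 ft; the jump forms here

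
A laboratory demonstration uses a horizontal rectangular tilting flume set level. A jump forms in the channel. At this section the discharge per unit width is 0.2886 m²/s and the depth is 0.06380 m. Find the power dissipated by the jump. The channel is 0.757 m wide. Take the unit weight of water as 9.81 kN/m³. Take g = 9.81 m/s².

V₁ = q/y₁ = 0.2886/0.06380 = 4.524 m/s. Fr₁ = V₁/√(g·y₁) = 4.524/√(9.81×0.06380) = 5.718.
Conjugate-depth relation: y₂/y₁ = ½[√(1 + 8Fr₁²) − 1] = ½[√262.55 − 1] = 7.602.
y₂ = 7.602 × 0.06380 = 0.4850 m.
Head loss: ΔE = (y₂ − y₁)³/(4y₁y₂) = (0.4850 − 0.06380)³/(4×0.06380×0.4850) = 0.07472/0.1238 = 0.6037 m.
Q = q·b = 0.2886 × 0.757 = 0.2185 m³/s. P = γ·Q·ΔE = 9.81 × 0.2185 × 0.6037 = 1.294 kW.

P = 1.294 kW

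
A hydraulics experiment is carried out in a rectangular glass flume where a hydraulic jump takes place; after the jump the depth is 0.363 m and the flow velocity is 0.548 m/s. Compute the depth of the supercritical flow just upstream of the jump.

y₁ = 0.0534 m

Fr₂ = V₂/√(g·y₂) = 0.548/√(9.81×0.363) = 0.290.
The Bélanger relation is symmetric: y₁/y₂ = ½[√(1 + 8Fr₂²) − 1] = ½[√1.675 − 1] = 0.147.
y₁ = 0.147 × 0.363 = 0.0534 m.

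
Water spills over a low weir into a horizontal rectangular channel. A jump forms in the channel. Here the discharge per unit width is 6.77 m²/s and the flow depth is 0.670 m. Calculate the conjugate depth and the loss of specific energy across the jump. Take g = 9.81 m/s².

V₁ = q/y₁ = 6.77/0.670 = 10.1 m/s. Fr₁ = V₁/√(g·y₁) = 10.1/√(9.81×0.670) = 3.94.
Conjugate-depth relation: y₂/y₁ = ½[√(1 + 8Fr₁²) − 1] = ½[√125.3 − 1] = 5.10.
y₂ = 5.10 × 0.670 = 3.41 m.
Head loss: ΔE = (y₂ − y₁)³/(4y₁y₂) = (3.41 − 0.670)³/(4×0.670×3.41) = 20.7/9.15 = 2.26 m.

y₂ = 3.41 m; ΔE = 2.26 m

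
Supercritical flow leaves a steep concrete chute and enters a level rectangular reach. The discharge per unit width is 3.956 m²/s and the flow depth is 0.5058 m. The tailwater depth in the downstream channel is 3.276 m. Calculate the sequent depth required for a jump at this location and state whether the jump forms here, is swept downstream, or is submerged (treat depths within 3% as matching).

y₂ = 2.271 m; the jump is submerged

V₁ = q/y₁ = 3.956/0.5058 = 7.821 m/s. Fr₁ = V₁/√(g·y₁) = 7.821/√(9.81×0.5058) = 3.511.
From the momentum equation for a rectangular channel, y₂/y₁ = ½[√(1 + 8Fr₁²) − 1] = ½[√99.627 − 1] = 4.491.
y₂ = 4.491 × 0.5058 = 2.271 m.
Tailwater y_tw = 3.276 m: y_tw > y₂, so the jump is submerged.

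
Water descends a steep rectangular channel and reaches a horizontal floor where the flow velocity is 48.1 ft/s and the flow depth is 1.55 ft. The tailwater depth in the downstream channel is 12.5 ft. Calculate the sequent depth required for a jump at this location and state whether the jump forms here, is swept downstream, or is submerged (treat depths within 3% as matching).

y₂ = 14.2 ft; the jump is swept downstream

Fr₁ = V₁/√(g·y₁) = 48.1/√(32.2×1.55) = 6.81.
Sequent-depth ratio: y₂/y₁ = ½[√(1 + 8Fr₁²) − 1] = ½[√371.8 − 1] = 9.14.
y₂ = 9.14 × 1.55 = 14.2 ft.
Tailwater y_tw = 12.5 ft: y_tw < y₂, so the jump is swept downstream.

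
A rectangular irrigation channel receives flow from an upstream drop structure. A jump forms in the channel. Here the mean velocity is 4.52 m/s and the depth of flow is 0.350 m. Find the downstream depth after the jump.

y₂ = 1.05 m

Fr₁ = V₁/√(g·y₁) = 4.52/√(9.81×0.350) = 2.44.
Bélanger equation: y₂/y₁ = ½[√(1 + 8Fr₁²) − 1] = ½[√48.60 − 1] = 2.99.
y₂ = 2.99 × 0.350 = 1.05 m.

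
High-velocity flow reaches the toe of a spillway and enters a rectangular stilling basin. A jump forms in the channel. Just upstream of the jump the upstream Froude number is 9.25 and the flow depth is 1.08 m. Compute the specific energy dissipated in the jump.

Fr₁ = 9.25 (given).
From the momentum equation for a rectangular channel, y₂/y₁ = ½[√(1 + 8Fr₁²) − 1] = ½[√685.5 − 1] = 12.6.
y₂ = 12.6 × 1.08 = 13.6 m.
V₁ = Fr₁·√(g·y₁) = 9.25×√(9.81×1.08) = 30.1 m/s; q = V₁·y₁ = 32.5 m²/s. V₂ = q/y₂ = 32.5/13.6 = 2.39 m/s. E₁ = y₁ + V₁²/2g = 47.3 m; E₂ = y₂ + V₂²/2g = 13.9 m. ΔE = E₁ − E₂ = 33.4 m.

ΔE = 33.4 m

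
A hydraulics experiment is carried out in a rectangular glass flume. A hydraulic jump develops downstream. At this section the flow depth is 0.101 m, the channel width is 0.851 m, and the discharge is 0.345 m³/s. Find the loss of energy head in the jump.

ΔE = 0.364 m

q = Q/b = 0.345/0.851 = 0.405 m²/s; V₁ = q/y₁ = 4.01 m/s. Fr₁ = V₁/√(g·y₁) = 4.03.
Sequent-depth ratio: y₂/y₁ = ½[√(1 + 8Fr₁²) − 1] = ½[√131.1 − 1] = 5.22.
y₂ = 5.22 × 0.101 = 0.528 m.
V₂ = q/y₂ = 0.405/0.528 = 0.768 m/s. E₁ = y₁ + V₁²/2g = 0.922 m; E₂ = y₂ + V₂²/2g = 0.558 m. ΔE = E₁ − E₂ = 0.364 m.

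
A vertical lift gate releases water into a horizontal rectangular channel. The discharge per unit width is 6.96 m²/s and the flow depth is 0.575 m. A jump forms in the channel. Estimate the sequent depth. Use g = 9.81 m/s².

V₁ = q/y₁ = 6.96/0.575 = 12.1 m/s. Fr₁ = V₁/√(g·y₁) = 12.1/√(9.81×0.575) = 5.10.
From the momentum equation for a rectangular channel, y₂/y₁ = ½[√(1 + 8Fr₁²) − 1] = ½[√208.8 − 1] = 6.72.
y₂ = 6.72 × 0.575 = 3.87 m.

y₂ = 3.87 m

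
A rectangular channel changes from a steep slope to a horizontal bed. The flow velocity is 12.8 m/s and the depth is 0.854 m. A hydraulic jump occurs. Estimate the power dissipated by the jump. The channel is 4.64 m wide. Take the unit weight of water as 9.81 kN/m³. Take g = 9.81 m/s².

P = 2002 kW

Fr₁ = V₁/√(g·y₁) = 12.8/√(9.81×0.854) = 4.42.
Bélanger equation: y₂/y₁ = ½[√(1 + 8Fr₁²) − 1] = ½[√157.5 − 1] = 5.77.
y₂ = 5.77 × 0.854 = 4.93 m.
Head loss: ΔE = (y₂ − y₁)³/(4y₁y₂) = (4.93 − 0.854)³/(4×0.854×4.93) = 67.8/16.8 = 4.02 m.
q = V₁·y₁ = 12.8 × 0.854 = 10.9 m²/s. Q = q·b = 10.9 × 4.64 = 50.7 m³/s. P = γ·Q·ΔE = 9.81 × 50.7 × 4.02 = 2002 kW.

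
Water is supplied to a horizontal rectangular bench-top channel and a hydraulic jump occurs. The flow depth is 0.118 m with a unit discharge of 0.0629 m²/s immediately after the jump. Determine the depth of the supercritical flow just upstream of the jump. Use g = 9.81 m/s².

V₂ = q/y₂ = 0.0629/0.118 = 0.533 m/s; Fr₂ = V₂/√(g·y₂) = 0.495.
Applying the sequent-depth relation in reverse, y₁/y₂ = ½[√(1 + 8Fr₂²) − 1] = ½[√2.964 − 1] = 0.361.
y₁ = 0.361 × 0.118 = 0.0426 m.

y₁ = 0.0426 m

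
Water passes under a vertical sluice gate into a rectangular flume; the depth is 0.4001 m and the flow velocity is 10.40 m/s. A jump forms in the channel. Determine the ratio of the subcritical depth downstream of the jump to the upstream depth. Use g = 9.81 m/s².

y₂/y₁ = 6.941

Fr₁ = V₁/√(g·y₁) = 10.40/√(9.81×0.4001) = 5.249.
Sequent-depth ratio: y₂/y₁ = ½[√(1 + 8Fr₁²) − 1] = ½[√221.45 − 1] = 6.941.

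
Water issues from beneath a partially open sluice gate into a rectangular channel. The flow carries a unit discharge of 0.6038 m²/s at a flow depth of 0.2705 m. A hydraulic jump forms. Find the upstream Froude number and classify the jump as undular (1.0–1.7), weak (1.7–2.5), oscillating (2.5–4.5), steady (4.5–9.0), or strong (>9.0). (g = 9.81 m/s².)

Fr₁ = 1.370; undular jump

V₁ = q/y₁ = 0.6038/0.2705 = 2.232 m/s. Fr₁ = V₁/√(g·y₁) = 2.232/√(9.81×0.2705) = 1.370.
Fr₁ = 1.370 lies in the undular range.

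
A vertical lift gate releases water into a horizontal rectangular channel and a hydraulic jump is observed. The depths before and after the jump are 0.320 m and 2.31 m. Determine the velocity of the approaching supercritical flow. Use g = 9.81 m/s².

For a rectangular channel the momentum equation gives q² = ½·g·y₁·y₂·(y₁ + y₂) = ½×9.81×0.320×2.31×2.63 = 9.54.
q = √9.54 = 3.09 m²/s.
V₁ = q/y₁ = 3.09/0.320 = 9.65 m/s.

V₁ = 9.65 m/s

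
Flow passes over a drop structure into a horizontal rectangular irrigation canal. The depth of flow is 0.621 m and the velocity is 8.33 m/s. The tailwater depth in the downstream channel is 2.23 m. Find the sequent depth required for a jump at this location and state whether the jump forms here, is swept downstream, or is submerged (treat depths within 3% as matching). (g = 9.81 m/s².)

Fr₁ = V₁/√(g·y₁) = 8.33/√(9.81×0.621) = 3.37.
By Bélanger, y₂/y₁ = ½[√(1 + 8Fr₁²) − 1] = ½[√92.12 − 1] = 4.30.
y₂ = 4.30 × 0.621 = 2.67 m.
Tailwater y_tw = 2.23 m: y_tw < y₂, so the jump is swept downstream.

y₂ = 2.67 m; the jump is swept downstream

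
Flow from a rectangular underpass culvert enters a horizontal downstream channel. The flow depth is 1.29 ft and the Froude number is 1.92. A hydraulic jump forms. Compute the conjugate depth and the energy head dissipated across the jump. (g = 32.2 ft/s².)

Fr₁ = 1.92 (given).
Bélanger equation: y₂/y₁ = ½[√(1 + 8Fr₁²) − 1] = ½[√30.49 − 1] = 2.26.
y₂ = 2.26 × 1.29 = 2.92 ft.
V₁ = Fr₁·√(g·y₁) = 1.92×√(32.2×1.29) = 12.4 ft/s; q = V₁·y₁ = 16.0 ft²/s. V₂ = q/y₂ = 16.0/2.92 = 5.47 ft/s. E₁ = y₁ + V₁²/2g = 3.67 ft; E₂ = y₂ + V₂²/2g = 3.38 ft. ΔE = E₁ − E₂ = 0.286 ft.

y₂ = 2.92 ft; ΔE = 0.286 ft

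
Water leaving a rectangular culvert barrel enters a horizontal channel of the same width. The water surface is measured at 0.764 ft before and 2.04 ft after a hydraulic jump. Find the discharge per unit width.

For a rectangular channel the momentum equation gives q² = ½·g·y₁·y₂·(y₁ + y₂) = ½×32.2×0.764×2.04×2.80 = 70.4.
q = √70.4 = 8.39 ft²/s.

q = 8.39 ft²/s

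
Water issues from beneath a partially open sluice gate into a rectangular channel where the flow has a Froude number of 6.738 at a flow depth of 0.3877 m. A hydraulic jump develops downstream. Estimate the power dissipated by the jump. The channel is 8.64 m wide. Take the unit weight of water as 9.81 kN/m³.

Fr₁ = 6.738 (given).
From the momentum equation for a rectangular channel, y₂/y₁ = ½[√(1 + 8Fr₁²) − 1] = ½[√364.21 − 1] = 9.042.
y₂ = 9.042 × 0.3877 = 3.506 m.
Head loss: ΔE = (y₂ − y₁)³/(4y₁y₂) = (3.506 − 0.3877)³/(4×0.3877×3.506) = 30.31/5.437 = 5.575 m.
V₁ = Fr₁·√(g·y₁) = 6.738×√(9.81×0.3877) = 13.14 m/s; q = V₁·y₁ = 5.095 m²/s. Q = q·b = 5.095 × 8.64 = 44.02 m³/s. P = γ·Q·ΔE = 9.81 × 44.02 × 5.575 = 2407 kW.

P = 2407 kW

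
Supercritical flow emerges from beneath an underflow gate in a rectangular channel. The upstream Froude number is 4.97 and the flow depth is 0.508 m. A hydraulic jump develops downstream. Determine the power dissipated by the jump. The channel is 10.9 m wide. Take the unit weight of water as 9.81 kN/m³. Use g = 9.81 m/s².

P = 1995 kW

Fr₁ = 4.97 (given).
From the momentum equation for a rectangular channel, y₂/y₁ = ½[√(1 + 8Fr₁²) − 1] = ½[√198.6 − 1] = 6.55.
y₂ = 6.55 × 0.508 = 3.33 m.
Head loss: ΔE = (y₂ − y₁)³/(4y₁y₂) = (3.33 − 0.508)³/(4×0.508×3.33) = 22.4/6.76 = 3.31 m.
V₁ = Fr₁·√(g·y₁) = 4.97×√(9.81×0.508) = 11.1 m/s; q = V₁·y₁ = 5.64 m²/s. Q = q·b = 5.64 × 10.9 = 61.4 m³/s. P = γ·Q·ΔE = 9.81 × 61.4 × 3.31 = 1995 kW.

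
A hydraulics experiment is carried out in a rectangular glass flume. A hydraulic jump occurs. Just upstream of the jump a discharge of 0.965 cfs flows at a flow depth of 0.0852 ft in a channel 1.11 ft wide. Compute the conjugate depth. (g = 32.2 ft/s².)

y₂ = 0.701 ft

q = Q/b = 0.965/1.11 = 0.869 ft²/s; V₁ = q/y₁ = 10.2 ft/s. Fr₁ = V₁/√(g·y₁) = 6.16.
Bélanger equation: y₂/y₁ = ½[√(1 + 8Fr₁²) − 1] = ½[√304.6 − 1] = 8.23.
y₂ = 8.23 × 0.0852 = 0.701 ft.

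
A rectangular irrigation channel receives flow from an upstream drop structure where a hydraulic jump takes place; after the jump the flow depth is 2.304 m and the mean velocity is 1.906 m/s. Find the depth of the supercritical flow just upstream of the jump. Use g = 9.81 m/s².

Fr₂ = V₂/√(g·y₂) = 1.906/√(9.81×2.304) = 0.4009.
Applying the sequent-depth relation in reverse, y₁/y₂ = ½[√(1 + 8Fr₂²) − 1] = ½[√2.2858 − 1] = 0.2559.
y₁ = 0.2559 × 2.304 = 0.5897 m.

y₁ = 0.5897 m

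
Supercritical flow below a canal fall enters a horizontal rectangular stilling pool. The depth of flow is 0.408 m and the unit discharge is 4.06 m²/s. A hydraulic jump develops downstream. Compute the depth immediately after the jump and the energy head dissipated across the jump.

V₁ = q/y₁ = 4.06/0.408 = 9.95 m/s. Fr₁ = V₁/√(g·y₁) = 9.95/√(9.81×0.408) = 4.97.
Bélanger equation: y₂/y₁ = ½[√(1 + 8Fr₁²) − 1] = ½[√198.9 − 1] = 6.55.
y₂ = 6.55 × 0.408 = 2.67 m.
Head loss: ΔE = (y₂ − y₁)³/(4y₁y₂) = (2.67 − 0.408)³/(4×0.408×2.67) = 11.6/4.36 = 2.66 m.

y₂ = 2.67 m; ΔE = 2.66 m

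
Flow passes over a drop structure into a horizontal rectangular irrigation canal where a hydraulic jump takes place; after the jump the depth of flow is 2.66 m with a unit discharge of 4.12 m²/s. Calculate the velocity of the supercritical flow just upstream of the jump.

V₁ = 9.76 m/s

V₂ = q/y₂ = 4.12/2.66 = 1.55 m/s; Fr₂ = V₂/√(g·y₂) = 0.303.
Applying the sequent-depth relation in reverse, y₁/y₂ = ½[√(1 + 8Fr₂²) − 1] = ½[√1.735 − 1] = 0.159.
y₁ = 0.159 × 2.66 = 0.422 m.
V₁ = q/y₁ = 4.12/0.422 = 9.76 m/s.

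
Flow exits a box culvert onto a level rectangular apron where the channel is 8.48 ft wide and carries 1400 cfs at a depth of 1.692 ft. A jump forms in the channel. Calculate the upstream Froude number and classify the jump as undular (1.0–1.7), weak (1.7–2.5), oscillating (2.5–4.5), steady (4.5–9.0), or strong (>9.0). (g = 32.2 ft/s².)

q = Q/b = 1400/8.48 = 165.1 ft²/s; V₁ = q/y₁ = 97.57 ft/s. Fr₁ = V₁/√(g·y₁) = 13.22.
Fr₁ = 13.22 lies in the strong range.

Fr₁ = 13.22; strong jump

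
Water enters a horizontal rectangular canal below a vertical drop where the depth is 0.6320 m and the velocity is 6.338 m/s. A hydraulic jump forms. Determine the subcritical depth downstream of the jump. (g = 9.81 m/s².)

Fr₁ = V₁/√(g·y₁) = 6.338/√(9.81×0.6320) = 2.545.
From the momentum equation for a rectangular channel, y₂/y₁ = ½[√(1 + 8Fr₁²) − 1] = ½[√52.833 − 1] = 3.134.
y₂ = 3.134 × 0.6320 = 1.981 m.

y₂ = 1.981 m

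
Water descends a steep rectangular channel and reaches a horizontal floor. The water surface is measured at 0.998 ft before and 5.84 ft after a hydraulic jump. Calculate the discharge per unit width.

For a rectangular channel the momentum equation gives q² = ½·g·y₁·y₂·(y₁ + y₂) = ½×32.2×0.998×5.84×6.84 = 642.
q = √642 = 25.3 ft²/s.

q = 25.3 ft²/s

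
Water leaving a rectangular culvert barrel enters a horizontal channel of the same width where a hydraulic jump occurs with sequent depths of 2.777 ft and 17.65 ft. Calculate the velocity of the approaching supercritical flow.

V₁ = 45.72 ft/s

For a rectangular channel the momentum equation gives q² = ½·g·y₁·y₂·(y₁ + y₂) = ½×32.2×2.777×17.65×20.43 = 16119.
q = √16119 = 127.0 ft²/s.
V₁ = q/y₁ = 127.0/2.777 = 45.72 ft/s.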